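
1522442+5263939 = 6786381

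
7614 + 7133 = 14747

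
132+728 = 860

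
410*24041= 9856810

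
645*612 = 394740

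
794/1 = 794 = 794.00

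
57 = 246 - 189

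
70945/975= 72 + 149/195 = 72.76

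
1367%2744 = 1367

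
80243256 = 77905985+2337271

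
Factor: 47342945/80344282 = 2^(-1)* 5^1*13^1*  347^1*2099^1*40172141^(-1)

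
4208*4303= 18107024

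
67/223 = 67/223=   0.30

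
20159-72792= - 52633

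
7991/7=1141 + 4/7 = 1141.57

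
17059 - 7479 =9580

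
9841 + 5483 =15324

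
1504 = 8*188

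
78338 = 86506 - 8168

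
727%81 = 79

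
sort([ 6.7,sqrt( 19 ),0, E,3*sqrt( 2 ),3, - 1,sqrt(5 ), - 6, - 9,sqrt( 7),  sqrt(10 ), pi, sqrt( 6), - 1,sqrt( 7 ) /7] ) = [-9, - 6, - 1, - 1,  0, sqrt( 7)/7, sqrt(5),sqrt (6 ),sqrt ( 7), E, 3, pi,sqrt( 10),3*sqrt( 2 ) , sqrt(19), 6.7 ] 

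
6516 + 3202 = 9718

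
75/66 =1 + 3/22 = 1.14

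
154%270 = 154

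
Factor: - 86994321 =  - 3^1*17^1 * 47^1 * 36293^1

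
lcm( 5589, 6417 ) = 173259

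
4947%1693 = 1561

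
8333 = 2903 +5430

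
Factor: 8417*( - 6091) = - 19^1*443^1 * 6091^1=- 51267947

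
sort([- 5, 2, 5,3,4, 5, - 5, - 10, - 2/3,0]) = [ - 10,-5, - 5, -2/3,  0,2,3,4,5,5]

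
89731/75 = 89731/75 = 1196.41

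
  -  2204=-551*4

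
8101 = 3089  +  5012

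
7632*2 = 15264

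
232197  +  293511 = 525708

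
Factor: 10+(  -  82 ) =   -  2^3*3^2 = - 72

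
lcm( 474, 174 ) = 13746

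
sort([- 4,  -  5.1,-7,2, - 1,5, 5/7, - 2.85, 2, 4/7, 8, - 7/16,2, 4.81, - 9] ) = [ - 9, - 7 , - 5.1, - 4, -2.85, - 1,- 7/16, 4/7,  5/7, 2 , 2, 2, 4.81,  5, 8] 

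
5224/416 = 653/52 = 12.56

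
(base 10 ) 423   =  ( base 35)C3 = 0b110100111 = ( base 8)647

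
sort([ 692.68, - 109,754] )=[- 109,692.68,  754]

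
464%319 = 145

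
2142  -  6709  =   - 4567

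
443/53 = 8 + 19/53 = 8.36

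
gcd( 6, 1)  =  1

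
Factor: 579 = 3^1*193^1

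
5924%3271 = 2653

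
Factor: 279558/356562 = 167/213 =3^(-1 )*71^ ( - 1 ) * 167^1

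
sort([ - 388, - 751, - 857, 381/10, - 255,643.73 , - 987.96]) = [ - 987.96, - 857,- 751 , - 388, - 255,  381/10,643.73]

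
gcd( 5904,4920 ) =984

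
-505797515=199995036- 705792551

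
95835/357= 31945/119 = 268.45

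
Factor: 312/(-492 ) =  - 26/41 = - 2^1*13^1*41^(-1 ) 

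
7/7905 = 7/7905 = 0.00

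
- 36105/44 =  - 821 + 19/44 = -820.57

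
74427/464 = 160 + 187/464 = 160.40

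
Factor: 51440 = 2^4*5^1*643^1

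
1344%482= 380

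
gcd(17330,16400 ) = 10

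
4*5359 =21436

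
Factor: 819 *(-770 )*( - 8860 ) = 5587381800 = 2^3 * 3^2*5^2 * 7^2*11^1*13^1*443^1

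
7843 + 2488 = 10331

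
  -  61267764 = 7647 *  ( - 8012) 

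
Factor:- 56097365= -5^1*17^1*37^1 * 17837^1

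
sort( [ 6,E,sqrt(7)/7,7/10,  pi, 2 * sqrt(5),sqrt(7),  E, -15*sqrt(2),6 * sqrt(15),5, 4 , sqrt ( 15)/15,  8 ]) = [ - 15 * sqrt(2 ),sqrt( 15 )/15,sqrt(7)/7, 7/10, sqrt(7),  E, E,  pi,4, 2 * sqrt(5), 5, 6,  8, 6 * sqrt(15)]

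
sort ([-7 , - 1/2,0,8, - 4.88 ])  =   [ - 7, - 4.88,  -  1/2,0,8 ] 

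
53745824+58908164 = 112653988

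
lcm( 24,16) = 48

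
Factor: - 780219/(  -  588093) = 3^2* 37^1*251^( -1) = 333/251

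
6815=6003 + 812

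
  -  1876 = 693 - 2569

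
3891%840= 531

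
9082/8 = 4541/4 = 1135.25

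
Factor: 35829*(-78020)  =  -2^2*3^3*5^1 * 47^1* 83^1 * 1327^1=- 2795378580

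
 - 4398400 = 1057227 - 5455627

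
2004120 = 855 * 2344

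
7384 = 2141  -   - 5243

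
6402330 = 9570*669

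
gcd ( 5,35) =5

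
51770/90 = 5177/9 = 575.22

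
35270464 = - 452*( - 78032) 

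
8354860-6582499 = 1772361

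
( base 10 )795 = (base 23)1BD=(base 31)pk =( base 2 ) 1100011011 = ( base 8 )1433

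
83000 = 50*1660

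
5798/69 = 5798/69 = 84.03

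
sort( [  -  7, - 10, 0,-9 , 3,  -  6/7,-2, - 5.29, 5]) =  [ - 10,  -  9,  -  7, - 5.29,  -  2,- 6/7,0,3, 5]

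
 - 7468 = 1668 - 9136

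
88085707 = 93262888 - 5177181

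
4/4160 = 1/1040 = 0.00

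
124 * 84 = 10416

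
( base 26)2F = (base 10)67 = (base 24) 2J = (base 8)103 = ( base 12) 57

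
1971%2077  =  1971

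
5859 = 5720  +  139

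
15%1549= 15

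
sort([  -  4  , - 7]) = [ - 7,-4 ] 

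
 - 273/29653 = -1 + 2260/2281 = -0.01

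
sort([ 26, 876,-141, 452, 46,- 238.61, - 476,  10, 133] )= [ - 476, - 238.61, - 141, 10, 26,  46, 133, 452, 876]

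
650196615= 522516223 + 127680392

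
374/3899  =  374/3899  =  0.10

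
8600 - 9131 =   -  531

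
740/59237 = 20/1601 = 0.01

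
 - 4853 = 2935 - 7788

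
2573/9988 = 2573/9988= 0.26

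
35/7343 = 5/1049 = 0.00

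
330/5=66= 66.00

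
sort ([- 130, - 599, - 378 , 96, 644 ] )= [- 599, - 378, - 130, 96, 644]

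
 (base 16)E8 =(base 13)14B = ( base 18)cg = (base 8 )350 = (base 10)232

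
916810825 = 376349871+540460954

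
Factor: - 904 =-2^3* 113^1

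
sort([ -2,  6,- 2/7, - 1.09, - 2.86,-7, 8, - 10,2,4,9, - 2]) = [  -  10,- 7, -2.86, -2,-2, - 1.09, - 2/7,  2,4,6 , 8, 9]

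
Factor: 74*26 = 1924 = 2^2*13^1*37^1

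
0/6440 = 0 =0.00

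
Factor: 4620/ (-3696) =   -  2^(  -  2 ) * 5^1 = -  5/4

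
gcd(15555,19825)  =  305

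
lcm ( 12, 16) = 48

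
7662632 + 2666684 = 10329316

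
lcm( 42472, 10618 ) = 42472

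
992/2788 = 248/697 = 0.36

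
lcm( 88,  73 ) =6424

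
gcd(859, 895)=1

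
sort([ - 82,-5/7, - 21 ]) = [-82, - 21,- 5/7] 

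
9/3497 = 9/3497 = 0.00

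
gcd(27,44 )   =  1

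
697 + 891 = 1588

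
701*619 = 433919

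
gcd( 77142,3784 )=86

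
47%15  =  2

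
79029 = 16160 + 62869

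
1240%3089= 1240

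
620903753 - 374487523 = 246416230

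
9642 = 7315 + 2327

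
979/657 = 979/657= 1.49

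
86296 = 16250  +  70046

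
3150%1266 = 618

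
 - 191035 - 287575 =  - 478610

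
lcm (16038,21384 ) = 64152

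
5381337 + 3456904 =8838241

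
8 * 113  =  904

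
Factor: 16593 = 3^1*5531^1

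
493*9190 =4530670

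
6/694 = 3/347 = 0.01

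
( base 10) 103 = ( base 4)1213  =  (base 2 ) 1100111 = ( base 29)3G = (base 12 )87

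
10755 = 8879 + 1876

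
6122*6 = 36732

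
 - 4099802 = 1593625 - 5693427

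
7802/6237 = 1 + 1565/6237 = 1.25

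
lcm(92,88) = 2024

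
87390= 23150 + 64240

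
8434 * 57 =480738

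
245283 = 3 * 81761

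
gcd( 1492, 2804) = 4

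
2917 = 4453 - 1536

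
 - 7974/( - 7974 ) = 1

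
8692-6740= 1952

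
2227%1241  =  986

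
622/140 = 4 + 31/70=4.44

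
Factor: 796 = 2^2*199^1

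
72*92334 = 6648048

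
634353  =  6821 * 93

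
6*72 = 432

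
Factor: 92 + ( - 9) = 83^1  =  83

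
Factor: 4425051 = 3^1*1475017^1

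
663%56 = 47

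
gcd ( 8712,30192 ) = 24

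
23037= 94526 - 71489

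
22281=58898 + - 36617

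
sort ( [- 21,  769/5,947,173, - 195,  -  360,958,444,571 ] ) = [ - 360 , - 195 , - 21, 769/5, 173, 444, 571,947,958 ] 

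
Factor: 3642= 2^1*3^1 *607^1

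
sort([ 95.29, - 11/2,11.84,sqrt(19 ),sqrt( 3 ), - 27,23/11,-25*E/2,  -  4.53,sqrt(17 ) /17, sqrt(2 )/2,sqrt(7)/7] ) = [ - 25*E/2, - 27, -11/2, - 4.53,sqrt(17) /17, sqrt( 7) /7,sqrt(2 )/2, sqrt(3),23/11, sqrt( 19 ), 11.84, 95.29] 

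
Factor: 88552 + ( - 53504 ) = 2^3*13^1 * 337^1 = 35048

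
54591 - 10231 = 44360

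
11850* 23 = 272550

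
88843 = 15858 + 72985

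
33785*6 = 202710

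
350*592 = 207200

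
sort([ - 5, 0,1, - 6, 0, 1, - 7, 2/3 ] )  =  [ - 7, - 6, - 5, 0, 0, 2/3,  1, 1] 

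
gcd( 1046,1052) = 2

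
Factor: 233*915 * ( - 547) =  - 116617665 =- 3^1 * 5^1 * 61^1 * 233^1*547^1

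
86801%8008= 6721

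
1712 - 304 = 1408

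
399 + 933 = 1332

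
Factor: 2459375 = 5^5*  787^1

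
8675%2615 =830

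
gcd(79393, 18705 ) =1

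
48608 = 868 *56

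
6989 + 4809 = 11798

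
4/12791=4/12791 =0.00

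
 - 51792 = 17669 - 69461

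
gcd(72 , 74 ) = 2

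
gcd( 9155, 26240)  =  5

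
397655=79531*5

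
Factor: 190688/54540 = 2^3*3^(-3)*5^( - 1)*59^1 = 472/135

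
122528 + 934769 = 1057297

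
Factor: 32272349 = 571^1*56519^1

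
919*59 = 54221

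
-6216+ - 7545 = - 13761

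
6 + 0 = 6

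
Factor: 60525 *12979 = 785553975= 3^2*5^2*269^1 * 12979^1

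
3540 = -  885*( - 4) 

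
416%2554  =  416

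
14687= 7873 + 6814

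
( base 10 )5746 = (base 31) 5ub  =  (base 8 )13162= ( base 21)d0d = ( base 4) 1121302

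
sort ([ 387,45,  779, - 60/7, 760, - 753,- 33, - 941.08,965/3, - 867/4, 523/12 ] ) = [ - 941.08, - 753, - 867/4, - 33, - 60/7, 523/12,45 , 965/3, 387,760, 779]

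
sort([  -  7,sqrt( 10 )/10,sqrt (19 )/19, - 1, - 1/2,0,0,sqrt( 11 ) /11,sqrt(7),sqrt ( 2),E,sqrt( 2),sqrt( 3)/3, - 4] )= [ - 7,- 4, - 1,- 1/2,0,0, sqrt(19)/19,sqrt(11 ) /11,sqrt ( 10 )/10,sqrt(3 )/3, sqrt(2 ),sqrt( 2 ),sqrt (7 ), E]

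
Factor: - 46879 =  - 7^1*37^1*181^1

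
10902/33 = 330 + 4/11 = 330.36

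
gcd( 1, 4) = 1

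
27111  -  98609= - 71498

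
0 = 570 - 570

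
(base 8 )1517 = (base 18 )2b1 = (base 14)447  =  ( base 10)847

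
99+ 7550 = 7649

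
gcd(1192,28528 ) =8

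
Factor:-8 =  - 2^3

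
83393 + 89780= 173173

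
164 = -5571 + 5735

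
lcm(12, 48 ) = 48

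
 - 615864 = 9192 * ( - 67 )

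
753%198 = 159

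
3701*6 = 22206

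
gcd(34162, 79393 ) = 1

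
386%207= 179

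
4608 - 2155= 2453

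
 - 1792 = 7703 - 9495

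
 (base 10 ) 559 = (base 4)20233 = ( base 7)1426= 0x22F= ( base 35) fy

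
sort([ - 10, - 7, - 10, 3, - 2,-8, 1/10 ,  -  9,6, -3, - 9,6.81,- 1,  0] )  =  [ - 10, - 10, - 9, - 9, - 8,  -  7, -3, - 2, - 1,0,1/10,3,6, 6.81] 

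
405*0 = 0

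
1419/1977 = 473/659 = 0.72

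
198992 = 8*24874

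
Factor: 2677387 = 67^1 * 89^1*449^1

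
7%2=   1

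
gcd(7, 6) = 1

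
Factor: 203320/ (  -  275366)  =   - 2^2*5^1*7^(-1 )*23^1*89^( - 1) = - 460/623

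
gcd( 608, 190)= 38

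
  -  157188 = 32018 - 189206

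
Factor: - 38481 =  - 3^1*101^1*127^1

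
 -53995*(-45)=2429775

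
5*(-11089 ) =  - 55445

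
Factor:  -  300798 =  - 2^1*3^2*17^1*983^1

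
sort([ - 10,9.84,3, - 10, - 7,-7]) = [ - 10, - 10, - 7 , - 7,3,9.84 ] 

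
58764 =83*708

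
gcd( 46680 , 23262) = 6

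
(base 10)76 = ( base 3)2211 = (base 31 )2E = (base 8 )114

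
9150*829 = 7585350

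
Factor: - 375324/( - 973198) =187662/486599 = 2^1*3^1 *431^( - 1) * 1129^( - 1 ) * 31277^1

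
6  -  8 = -2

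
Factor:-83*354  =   - 29382  =  - 2^1*3^1*59^1 * 83^1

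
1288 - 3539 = -2251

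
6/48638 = 3/24319 = 0.00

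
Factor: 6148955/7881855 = 3^ ( - 1 )*71^1*17321^1*525457^( - 1 )  =  1229791/1576371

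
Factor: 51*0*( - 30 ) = 0 = 0^1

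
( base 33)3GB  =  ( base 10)3806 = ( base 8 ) 7336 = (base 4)323132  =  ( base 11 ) 2950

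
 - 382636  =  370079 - 752715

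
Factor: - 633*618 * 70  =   - 27383580 =- 2^2*3^2*  5^1*7^1 * 103^1*211^1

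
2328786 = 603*3862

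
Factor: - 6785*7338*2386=  -  118794955380= -2^2*3^1*5^1*23^1*59^1 * 1193^1*1223^1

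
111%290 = 111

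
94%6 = 4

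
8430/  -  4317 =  - 2810/1439 = - 1.95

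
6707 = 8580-1873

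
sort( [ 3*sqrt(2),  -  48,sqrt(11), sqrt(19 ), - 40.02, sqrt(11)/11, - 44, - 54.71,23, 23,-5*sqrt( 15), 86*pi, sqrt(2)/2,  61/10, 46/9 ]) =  [-54.71, - 48, - 44,-40.02, - 5 * sqrt( 15 ),sqrt(11)/11, sqrt ( 2 )/2, sqrt(11 ),  3*sqrt( 2) , sqrt(19), 46/9, 61/10, 23, 23,86*pi]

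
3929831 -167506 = 3762325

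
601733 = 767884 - 166151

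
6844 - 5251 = 1593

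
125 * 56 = 7000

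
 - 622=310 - 932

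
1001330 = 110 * 9103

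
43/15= 43/15 = 2.87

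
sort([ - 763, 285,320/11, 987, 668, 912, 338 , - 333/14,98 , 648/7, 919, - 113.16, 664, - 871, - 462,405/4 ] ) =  [ - 871, - 763,  -  462, - 113.16, - 333/14,320/11, 648/7 , 98,  405/4, 285,338, 664, 668,912, 919, 987 ]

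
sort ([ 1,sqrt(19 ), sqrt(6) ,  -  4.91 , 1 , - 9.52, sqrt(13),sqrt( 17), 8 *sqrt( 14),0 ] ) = [  -  9.52, - 4.91, 0,1, 1,sqrt( 6), sqrt(13), sqrt(17), sqrt( 19),8*sqrt( 14) ] 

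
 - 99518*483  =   - 48067194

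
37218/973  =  37218/973=38.25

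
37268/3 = 37268/3 = 12422.67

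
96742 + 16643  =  113385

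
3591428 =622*5774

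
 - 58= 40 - 98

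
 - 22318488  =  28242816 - 50561304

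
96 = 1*96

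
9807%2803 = 1398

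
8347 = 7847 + 500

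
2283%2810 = 2283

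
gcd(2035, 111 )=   37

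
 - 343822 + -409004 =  - 752826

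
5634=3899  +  1735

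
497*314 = 156058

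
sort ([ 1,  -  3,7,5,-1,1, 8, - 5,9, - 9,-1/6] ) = [ - 9,  -  5, - 3,-1,- 1/6,  1, 1, 5,7,  8, 9]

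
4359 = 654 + 3705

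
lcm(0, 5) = 0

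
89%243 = 89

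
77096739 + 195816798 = 272913537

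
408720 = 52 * 7860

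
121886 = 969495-847609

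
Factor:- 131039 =- 59^1*2221^1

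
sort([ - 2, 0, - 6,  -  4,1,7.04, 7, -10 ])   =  [ - 10,  -  6, -4,-2,0, 1, 7, 7.04] 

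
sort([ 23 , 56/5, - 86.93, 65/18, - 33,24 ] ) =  [ - 86.93,-33, 65/18,56/5,23  ,  24 ] 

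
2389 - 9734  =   - 7345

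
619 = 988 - 369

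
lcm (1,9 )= 9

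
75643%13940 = 5943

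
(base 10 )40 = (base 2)101000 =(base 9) 44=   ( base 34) 16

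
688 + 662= 1350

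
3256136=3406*956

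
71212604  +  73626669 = 144839273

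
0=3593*0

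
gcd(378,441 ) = 63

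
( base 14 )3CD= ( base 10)769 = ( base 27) 11D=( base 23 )1aa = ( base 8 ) 1401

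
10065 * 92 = 925980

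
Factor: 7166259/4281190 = 2^ (-1 )*3^3 * 5^(-1) * 211^(  -  1) * 2029^( - 1)*265417^1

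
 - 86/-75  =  86/75 = 1.15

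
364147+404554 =768701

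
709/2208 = 709/2208 = 0.32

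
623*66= 41118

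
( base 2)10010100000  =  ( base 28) 1E8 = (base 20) 2J4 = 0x4a0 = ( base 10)1184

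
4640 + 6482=11122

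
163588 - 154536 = 9052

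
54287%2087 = 25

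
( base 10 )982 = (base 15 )457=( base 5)12412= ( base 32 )UM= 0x3d6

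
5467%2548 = 371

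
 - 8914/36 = -248 + 7/18 = - 247.61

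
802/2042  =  401/1021 = 0.39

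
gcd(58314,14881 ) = 1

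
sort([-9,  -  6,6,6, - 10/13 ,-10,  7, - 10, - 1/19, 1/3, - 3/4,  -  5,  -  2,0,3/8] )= [ -10, - 10, - 9,-6, - 5, - 2,- 10/13, -3/4, - 1/19,0, 1/3,3/8,6, 6,7]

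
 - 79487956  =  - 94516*841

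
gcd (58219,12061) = 7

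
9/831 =3/277=0.01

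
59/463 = 59/463= 0.13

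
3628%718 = 38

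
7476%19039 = 7476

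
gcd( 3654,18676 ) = 406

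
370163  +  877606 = 1247769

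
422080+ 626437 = 1048517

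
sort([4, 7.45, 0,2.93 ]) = [ 0,2.93, 4, 7.45]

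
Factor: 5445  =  3^2*5^1*11^2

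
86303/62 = 1391 + 61/62 = 1391.98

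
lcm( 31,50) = 1550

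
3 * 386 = 1158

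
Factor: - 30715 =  - 5^1*6143^1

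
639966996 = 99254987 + 540712009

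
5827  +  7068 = 12895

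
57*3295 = 187815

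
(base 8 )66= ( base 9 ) 60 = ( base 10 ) 54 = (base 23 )28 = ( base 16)36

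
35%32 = 3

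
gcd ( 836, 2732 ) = 4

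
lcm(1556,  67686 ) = 135372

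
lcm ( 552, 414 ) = 1656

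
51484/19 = 2709  +  13/19 = 2709.68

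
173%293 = 173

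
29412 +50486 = 79898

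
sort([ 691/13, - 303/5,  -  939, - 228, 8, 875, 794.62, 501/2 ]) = [ - 939,-228,- 303/5, 8 , 691/13, 501/2, 794.62, 875]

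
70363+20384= 90747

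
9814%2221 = 930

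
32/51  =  32/51 = 0.63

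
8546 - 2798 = 5748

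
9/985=9/985 =0.01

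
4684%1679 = 1326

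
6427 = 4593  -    -  1834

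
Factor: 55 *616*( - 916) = -31034080 = - 2^5 * 5^1*7^1 * 11^2*229^1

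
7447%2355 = 382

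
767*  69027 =52943709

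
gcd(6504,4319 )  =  1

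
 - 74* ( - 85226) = 6306724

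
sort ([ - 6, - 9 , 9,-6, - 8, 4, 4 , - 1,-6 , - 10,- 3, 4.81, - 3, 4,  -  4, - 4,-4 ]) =[-10 ,-9, - 8, - 6 , - 6, - 6, - 4 , - 4,-4, - 3, - 3, - 1, 4, 4, 4, 4.81, 9] 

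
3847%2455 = 1392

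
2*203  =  406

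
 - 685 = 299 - 984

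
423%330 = 93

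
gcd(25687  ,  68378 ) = 1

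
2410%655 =445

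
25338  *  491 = 12440958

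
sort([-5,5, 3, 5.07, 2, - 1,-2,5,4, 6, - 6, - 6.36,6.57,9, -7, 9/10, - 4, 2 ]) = [  -  7,- 6.36 , - 6 ,-5 ,-4 ,-2 ,-1, 9/10,2, 2,3, 4, 5, 5,5.07,6, 6.57, 9 ]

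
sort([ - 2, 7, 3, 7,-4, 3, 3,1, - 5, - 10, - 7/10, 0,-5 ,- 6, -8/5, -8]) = [-10, - 8,-6, - 5,-5,-4,-2 , - 8/5,  -  7/10, 0, 1,3, 3,3 , 7,7 ]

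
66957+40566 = 107523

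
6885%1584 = 549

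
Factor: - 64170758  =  -2^1  *  547^1 * 58657^1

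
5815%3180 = 2635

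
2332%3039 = 2332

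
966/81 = 11 + 25/27  =  11.93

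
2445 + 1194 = 3639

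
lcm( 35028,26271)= 105084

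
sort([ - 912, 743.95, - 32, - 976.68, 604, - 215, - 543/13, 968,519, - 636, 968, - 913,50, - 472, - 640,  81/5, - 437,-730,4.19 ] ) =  [ - 976.68, - 913, - 912, - 730, - 640, - 636, - 472, - 437, - 215,  -  543/13, - 32,4.19,  81/5 , 50,  519, 604,  743.95, 968, 968]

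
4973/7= 710+3/7 = 710.43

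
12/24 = 1/2 = 0.50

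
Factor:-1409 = -1409^1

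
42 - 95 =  - 53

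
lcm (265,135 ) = 7155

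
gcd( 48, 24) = 24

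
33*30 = 990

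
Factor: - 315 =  - 3^2*5^1*7^1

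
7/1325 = 7/1325 = 0.01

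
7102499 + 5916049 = 13018548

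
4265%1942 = 381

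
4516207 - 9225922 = -4709715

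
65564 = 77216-11652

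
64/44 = 1+5/11=   1.45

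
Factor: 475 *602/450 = 3^ ( - 2)*7^1*19^1*43^1=5719/9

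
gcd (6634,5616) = 2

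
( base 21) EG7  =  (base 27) 8pa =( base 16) 1975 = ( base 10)6517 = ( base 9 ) 8841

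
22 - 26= -4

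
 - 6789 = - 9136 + 2347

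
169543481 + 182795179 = 352338660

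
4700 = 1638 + 3062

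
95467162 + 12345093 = 107812255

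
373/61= 373/61 =6.11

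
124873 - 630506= - 505633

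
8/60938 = 4/30469 = 0.00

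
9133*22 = 200926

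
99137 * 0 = 0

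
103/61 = 1 + 42/61 = 1.69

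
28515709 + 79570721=108086430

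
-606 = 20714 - 21320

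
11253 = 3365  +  7888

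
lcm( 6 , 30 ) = 30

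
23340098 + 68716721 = 92056819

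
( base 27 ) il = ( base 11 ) 421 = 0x1fb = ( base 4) 13323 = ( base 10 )507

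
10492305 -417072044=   -  406579739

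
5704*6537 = 37287048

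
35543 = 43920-8377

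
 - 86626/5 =  -  17326+ 4/5 = -17325.20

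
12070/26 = 6035/13= 464.23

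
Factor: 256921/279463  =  889/967 = 7^1  *127^1*967^(-1)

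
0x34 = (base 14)3A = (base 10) 52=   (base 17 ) 31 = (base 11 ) 48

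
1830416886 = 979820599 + 850596287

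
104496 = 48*2177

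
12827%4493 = 3841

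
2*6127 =12254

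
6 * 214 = 1284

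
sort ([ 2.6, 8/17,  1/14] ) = [1/14, 8/17,2.6]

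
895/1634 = 895/1634  =  0.55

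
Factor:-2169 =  - 3^2*241^1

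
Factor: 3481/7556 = 2^( - 2 )*59^2*1889^( - 1)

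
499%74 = 55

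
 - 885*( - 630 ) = 557550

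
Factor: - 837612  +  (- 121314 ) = -958926 = - 2^1*3^1*71^1 * 2251^1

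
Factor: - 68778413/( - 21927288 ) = 2^(-3)*3^( - 1)*11^1*17^1 * 197^1  *1867^1*913637^( - 1)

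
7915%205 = 125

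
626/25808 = 313/12904 = 0.02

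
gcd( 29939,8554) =4277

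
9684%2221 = 800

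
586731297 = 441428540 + 145302757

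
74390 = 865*86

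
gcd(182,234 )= 26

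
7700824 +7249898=14950722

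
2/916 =1/458 = 0.00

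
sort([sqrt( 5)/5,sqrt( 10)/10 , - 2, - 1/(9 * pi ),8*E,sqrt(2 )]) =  [ - 2, - 1/(9  *pi),sqrt ( 10)/10,sqrt(5 ) /5,sqrt( 2),8*E ] 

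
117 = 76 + 41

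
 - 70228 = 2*( - 35114 ) 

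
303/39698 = 303/39698 = 0.01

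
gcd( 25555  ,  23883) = 19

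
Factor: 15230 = 2^1  *  5^1*1523^1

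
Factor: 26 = 2^1 *13^1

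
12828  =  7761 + 5067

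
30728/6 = 5121 + 1/3 = 5121.33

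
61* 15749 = 960689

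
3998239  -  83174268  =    -  79176029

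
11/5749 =11/5749 = 0.00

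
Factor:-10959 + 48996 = 38037 =3^1*31^1*409^1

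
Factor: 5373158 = 2^1*7^1 * 383797^1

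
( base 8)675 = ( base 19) 148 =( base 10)445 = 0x1BD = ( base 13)283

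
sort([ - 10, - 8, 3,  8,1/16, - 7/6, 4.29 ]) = [- 10, - 8, - 7/6, 1/16, 3,4.29, 8]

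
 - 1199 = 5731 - 6930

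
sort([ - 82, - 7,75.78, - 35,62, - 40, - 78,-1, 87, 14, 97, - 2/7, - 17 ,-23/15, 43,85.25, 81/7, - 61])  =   [  -  82,  -  78, - 61, -40,-35 , - 17, - 7, - 23/15, - 1, - 2/7, 81/7, 14, 43 , 62, 75.78, 85.25, 87, 97]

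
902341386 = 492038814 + 410302572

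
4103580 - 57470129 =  -53366549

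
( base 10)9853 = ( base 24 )H2D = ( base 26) eep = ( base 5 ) 303403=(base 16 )267d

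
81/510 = 27/170 = 0.16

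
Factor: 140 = 2^2*5^1*7^1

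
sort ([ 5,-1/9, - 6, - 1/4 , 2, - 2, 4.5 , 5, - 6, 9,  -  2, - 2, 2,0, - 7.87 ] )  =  [ - 7.87, - 6,-6 ,-2, - 2,- 2, - 1/4,-1/9,0, 2,2, 4.5 , 5, 5 , 9 ]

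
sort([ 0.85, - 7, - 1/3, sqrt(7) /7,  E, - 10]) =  [ - 10, - 7, - 1/3,sqrt( 7 ) /7, 0.85,E]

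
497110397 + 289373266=786483663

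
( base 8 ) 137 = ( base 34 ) 2R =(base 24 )3n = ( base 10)95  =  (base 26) 3h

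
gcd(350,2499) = 7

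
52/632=13/158 = 0.08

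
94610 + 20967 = 115577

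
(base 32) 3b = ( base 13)83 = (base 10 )107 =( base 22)4j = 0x6B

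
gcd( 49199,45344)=1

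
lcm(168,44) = 1848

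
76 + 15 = 91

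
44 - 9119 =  - 9075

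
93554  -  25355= 68199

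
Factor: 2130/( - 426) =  - 5^1 = - 5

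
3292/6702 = 1646/3351 = 0.49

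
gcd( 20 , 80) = 20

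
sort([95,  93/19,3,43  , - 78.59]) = [ - 78.59,  3,93/19,43, 95] 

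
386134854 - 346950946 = 39183908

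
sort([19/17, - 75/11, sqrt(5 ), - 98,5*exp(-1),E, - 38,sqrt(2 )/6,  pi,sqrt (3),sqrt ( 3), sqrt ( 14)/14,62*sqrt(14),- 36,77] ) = [ - 98,- 38, - 36, - 75/11 , sqrt( 2 )/6, sqrt( 14)/14, 19/17,sqrt( 3),sqrt(3) , 5 * exp( - 1), sqrt( 5),E,pi , 77,62*sqrt(14) ]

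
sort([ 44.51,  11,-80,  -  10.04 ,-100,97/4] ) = [ - 100, - 80,-10.04, 11, 97/4, 44.51] 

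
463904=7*66272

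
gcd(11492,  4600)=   4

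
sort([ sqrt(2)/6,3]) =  [sqrt ( 2 )/6, 3]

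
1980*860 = 1702800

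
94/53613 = 94/53613 = 0.00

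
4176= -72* ( -58 ) 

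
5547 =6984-1437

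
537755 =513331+24424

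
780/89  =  8 + 68/89 = 8.76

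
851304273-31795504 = 819508769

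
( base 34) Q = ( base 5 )101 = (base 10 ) 26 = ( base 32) Q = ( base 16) 1a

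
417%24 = 9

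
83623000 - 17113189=66509811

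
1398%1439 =1398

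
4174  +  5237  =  9411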